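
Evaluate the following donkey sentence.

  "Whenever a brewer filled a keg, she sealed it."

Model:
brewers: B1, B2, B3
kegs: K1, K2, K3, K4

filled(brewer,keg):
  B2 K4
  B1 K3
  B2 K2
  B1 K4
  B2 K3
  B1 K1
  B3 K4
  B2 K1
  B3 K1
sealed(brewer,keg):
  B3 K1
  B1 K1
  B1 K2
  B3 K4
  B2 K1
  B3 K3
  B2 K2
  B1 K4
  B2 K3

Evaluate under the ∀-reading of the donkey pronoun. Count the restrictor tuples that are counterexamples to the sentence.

2

"it" takes "a keg" as antecedent — a donkey pronoun bound across the clause boundary.
Strong reading: for every (b,k) with filled(b,k), sealed(b,k).
Restrictor pairs: (B1,K1) ✓  (B1,K3) ✗  (B1,K4) ✓  (B2,K1) ✓  (B2,K2) ✓  (B2,K3) ✓  (B2,K4) ✗  (B3,K1) ✓  (B3,K4) ✓
Counterexamples (restrictor pairs failing the scope): 2.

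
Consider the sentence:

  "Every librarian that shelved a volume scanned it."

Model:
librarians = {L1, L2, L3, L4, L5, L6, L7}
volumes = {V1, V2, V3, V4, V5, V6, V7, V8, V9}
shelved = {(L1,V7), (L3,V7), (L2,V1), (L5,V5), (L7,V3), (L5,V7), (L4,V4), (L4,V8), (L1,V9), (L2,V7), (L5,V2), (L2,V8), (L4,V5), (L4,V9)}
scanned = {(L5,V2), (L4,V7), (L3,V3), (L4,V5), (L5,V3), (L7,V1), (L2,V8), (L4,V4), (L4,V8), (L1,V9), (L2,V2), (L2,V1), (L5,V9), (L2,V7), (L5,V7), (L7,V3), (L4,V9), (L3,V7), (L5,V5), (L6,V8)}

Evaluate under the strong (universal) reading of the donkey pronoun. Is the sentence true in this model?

"it" takes "a volume" as antecedent — a donkey pronoun bound across the clause boundary.
Strong reading: for every (l,v) with shelved(l,v), scanned(l,v).
Restrictor pairs: (L1,V7) ✗  (L1,V9) ✓  (L2,V1) ✓  (L2,V7) ✓  (L2,V8) ✓  (L3,V7) ✓  (L4,V4) ✓  (L4,V5) ✓  (L4,V8) ✓  (L4,V9) ✓  (L5,V2) ✓  (L5,V5) ✓  (L5,V7) ✓  (L7,V3) ✓
Counterexample: (L1,V7) is in shelved but fails the scope.

False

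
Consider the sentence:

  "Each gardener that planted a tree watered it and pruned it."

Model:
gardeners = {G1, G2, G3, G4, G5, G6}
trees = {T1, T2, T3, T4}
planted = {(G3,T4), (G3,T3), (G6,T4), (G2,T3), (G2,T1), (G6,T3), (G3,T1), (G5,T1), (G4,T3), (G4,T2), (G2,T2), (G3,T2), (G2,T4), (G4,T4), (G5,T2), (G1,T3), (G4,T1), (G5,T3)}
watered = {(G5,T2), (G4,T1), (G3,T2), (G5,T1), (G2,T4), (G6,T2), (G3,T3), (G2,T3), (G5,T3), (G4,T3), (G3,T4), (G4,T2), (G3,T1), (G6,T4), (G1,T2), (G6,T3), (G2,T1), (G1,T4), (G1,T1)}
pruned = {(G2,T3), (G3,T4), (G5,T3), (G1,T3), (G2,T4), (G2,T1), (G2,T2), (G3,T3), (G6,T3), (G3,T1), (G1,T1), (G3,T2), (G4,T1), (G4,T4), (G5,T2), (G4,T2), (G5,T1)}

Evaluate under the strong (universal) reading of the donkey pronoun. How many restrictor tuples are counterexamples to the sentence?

"it" takes "a tree" as antecedent — a donkey pronoun bound across the clause boundary.
Strong reading: for every (g,t) with planted(g,t), watered(g,t) ∧ pruned(g,t).
Restrictor pairs: (G1,T3) ✗  (G2,T1) ✓  (G2,T2) ✗  (G2,T3) ✓  (G2,T4) ✓  (G3,T1) ✓  (G3,T2) ✓  (G3,T3) ✓  (G3,T4) ✓  (G4,T1) ✓  (G4,T2) ✓  (G4,T3) ✗  (G4,T4) ✗  (G5,T1) ✓  (G5,T2) ✓  (G5,T3) ✓  (G6,T3) ✓  (G6,T4) ✗
Counterexamples (restrictor pairs failing the scope): 5.

5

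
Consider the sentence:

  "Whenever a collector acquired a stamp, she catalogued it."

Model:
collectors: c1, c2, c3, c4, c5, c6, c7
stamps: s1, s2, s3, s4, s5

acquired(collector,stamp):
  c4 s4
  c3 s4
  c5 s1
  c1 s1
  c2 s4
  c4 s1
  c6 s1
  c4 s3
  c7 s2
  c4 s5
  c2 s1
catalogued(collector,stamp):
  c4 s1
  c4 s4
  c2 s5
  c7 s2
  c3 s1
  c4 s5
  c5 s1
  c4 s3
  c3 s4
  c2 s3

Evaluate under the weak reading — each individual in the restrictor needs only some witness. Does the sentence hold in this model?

"it" takes "a stamp" as antecedent — a donkey pronoun bound across the clause boundary.
Weak reading: every collector c with some acquired-stamp has at least one acquired-stamp s such that catalogued(c,s).
Per collector: c1:✗  c2:✗  c3:✓  c4:✓  c5:✓  c6:✗  c7:✓
c1 has no witness among its acquired-stamps.

False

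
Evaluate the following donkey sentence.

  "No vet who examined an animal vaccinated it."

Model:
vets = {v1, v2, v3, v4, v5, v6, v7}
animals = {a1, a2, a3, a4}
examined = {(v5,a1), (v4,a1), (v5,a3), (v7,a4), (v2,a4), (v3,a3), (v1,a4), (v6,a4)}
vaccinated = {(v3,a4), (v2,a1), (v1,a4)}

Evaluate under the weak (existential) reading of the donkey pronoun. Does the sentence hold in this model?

False

"it" takes "an animal" as antecedent — a donkey pronoun bound across the clause boundary.
Truth condition: for no (v,a) with examined(v,a) does vaccinated(v,a) hold.
Restrictor pairs — does the scope hold? (v1,a4):holds  (v2,a4):fails  (v3,a3):fails  (v4,a1):fails  (v5,a1):fails  (v5,a3):fails  (v6,a4):fails  (v7,a4):fails
Scope holds for 1 pair(s), so the sentence is false.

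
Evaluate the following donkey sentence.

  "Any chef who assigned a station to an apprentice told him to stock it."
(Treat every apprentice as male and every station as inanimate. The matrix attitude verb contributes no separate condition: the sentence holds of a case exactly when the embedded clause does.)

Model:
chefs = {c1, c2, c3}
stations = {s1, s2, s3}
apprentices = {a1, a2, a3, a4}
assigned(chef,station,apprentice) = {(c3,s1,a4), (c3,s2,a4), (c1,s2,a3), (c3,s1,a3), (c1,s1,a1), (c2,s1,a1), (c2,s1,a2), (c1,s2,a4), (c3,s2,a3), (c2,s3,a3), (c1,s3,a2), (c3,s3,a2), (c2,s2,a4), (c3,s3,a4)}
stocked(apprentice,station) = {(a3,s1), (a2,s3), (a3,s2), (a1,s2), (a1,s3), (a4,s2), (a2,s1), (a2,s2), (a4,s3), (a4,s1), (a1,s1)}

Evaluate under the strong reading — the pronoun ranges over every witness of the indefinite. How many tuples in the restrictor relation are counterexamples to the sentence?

"him" takes "an apprentice" as antecedent and "it" takes "a station"; both are donkey pronouns co-varying with the restrictor.
Strong reading: for every (c,s,a) with assigned(c,s,a), stocked(a,s).
Restrictor triples: (c1,s1,a1)→stocked(a1,s1) ✓  (c1,s2,a3)→stocked(a3,s2) ✓  (c1,s2,a4)→stocked(a4,s2) ✓  (c1,s3,a2)→stocked(a2,s3) ✓  (c2,s1,a1)→stocked(a1,s1) ✓  (c2,s1,a2)→stocked(a2,s1) ✓  (c2,s2,a4)→stocked(a4,s2) ✓  (c2,s3,a3)→stocked(a3,s3) ✗  (c3,s1,a3)→stocked(a3,s1) ✓  (c3,s1,a4)→stocked(a4,s1) ✓  (c3,s2,a3)→stocked(a3,s2) ✓  (c3,s2,a4)→stocked(a4,s2) ✓  (c3,s3,a2)→stocked(a2,s3) ✓  (c3,s3,a4)→stocked(a4,s3) ✓
Counterexamples (restrictor triples failing the scope): 1.

1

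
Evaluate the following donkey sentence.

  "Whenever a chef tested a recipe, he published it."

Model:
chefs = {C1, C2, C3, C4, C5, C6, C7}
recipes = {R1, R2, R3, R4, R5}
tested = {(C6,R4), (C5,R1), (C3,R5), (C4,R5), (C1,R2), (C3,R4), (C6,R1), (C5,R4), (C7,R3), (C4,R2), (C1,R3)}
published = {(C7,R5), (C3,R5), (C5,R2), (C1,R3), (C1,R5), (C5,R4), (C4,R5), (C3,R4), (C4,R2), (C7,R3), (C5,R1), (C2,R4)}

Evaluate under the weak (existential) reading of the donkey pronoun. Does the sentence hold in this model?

False

"it" takes "a recipe" as antecedent — a donkey pronoun bound across the clause boundary.
Weak reading: every chef c with some tested-recipe has at least one tested-recipe r such that published(c,r).
Per chef: C1:✓  C3:✓  C4:✓  C5:✓  C6:✗  C7:✓
C6 has no witness among its tested-recipes.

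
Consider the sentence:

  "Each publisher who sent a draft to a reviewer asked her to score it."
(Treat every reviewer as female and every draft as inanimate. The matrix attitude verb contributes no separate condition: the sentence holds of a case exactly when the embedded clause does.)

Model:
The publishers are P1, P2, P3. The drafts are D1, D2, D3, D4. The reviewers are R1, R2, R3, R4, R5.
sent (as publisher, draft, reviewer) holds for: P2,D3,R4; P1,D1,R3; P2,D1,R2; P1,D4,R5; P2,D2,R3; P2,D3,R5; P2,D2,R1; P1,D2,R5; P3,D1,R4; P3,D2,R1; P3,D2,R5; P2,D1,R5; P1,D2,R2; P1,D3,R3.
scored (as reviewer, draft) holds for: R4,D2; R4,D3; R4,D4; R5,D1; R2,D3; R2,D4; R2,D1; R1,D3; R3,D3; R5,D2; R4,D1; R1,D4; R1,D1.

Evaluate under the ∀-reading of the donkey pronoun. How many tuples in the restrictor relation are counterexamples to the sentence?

7

"her" takes "a reviewer" as antecedent and "it" takes "a draft"; both are donkey pronouns co-varying with the restrictor.
Strong reading: for every (p,d,r) with sent(p,d,r), scored(r,d).
Restrictor triples: (P1,D1,R3)→scored(R3,D1) ✗  (P1,D2,R2)→scored(R2,D2) ✗  (P1,D2,R5)→scored(R5,D2) ✓  (P1,D3,R3)→scored(R3,D3) ✓  (P1,D4,R5)→scored(R5,D4) ✗  (P2,D1,R2)→scored(R2,D1) ✓  (P2,D1,R5)→scored(R5,D1) ✓  (P2,D2,R1)→scored(R1,D2) ✗  (P2,D2,R3)→scored(R3,D2) ✗  (P2,D3,R4)→scored(R4,D3) ✓  (P2,D3,R5)→scored(R5,D3) ✗  (P3,D1,R4)→scored(R4,D1) ✓  (P3,D2,R1)→scored(R1,D2) ✗  (P3,D2,R5)→scored(R5,D2) ✓
Counterexamples (restrictor triples failing the scope): 7.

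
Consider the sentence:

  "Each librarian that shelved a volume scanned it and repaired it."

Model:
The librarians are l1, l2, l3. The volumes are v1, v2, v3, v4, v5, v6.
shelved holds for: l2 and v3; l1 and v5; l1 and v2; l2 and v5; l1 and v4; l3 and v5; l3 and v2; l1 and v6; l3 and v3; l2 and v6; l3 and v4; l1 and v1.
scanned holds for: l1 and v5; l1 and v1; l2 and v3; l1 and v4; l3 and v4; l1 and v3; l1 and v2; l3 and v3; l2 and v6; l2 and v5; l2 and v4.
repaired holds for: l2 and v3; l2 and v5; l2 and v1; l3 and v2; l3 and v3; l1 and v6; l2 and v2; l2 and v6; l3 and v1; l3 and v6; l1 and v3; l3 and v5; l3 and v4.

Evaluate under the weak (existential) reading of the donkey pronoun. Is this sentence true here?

"it" takes "a volume" as antecedent — a donkey pronoun bound across the clause boundary.
Weak reading: every librarian l with some shelved-volume has at least one shelved-volume v such that scanned(l,v) ∧ repaired(l,v).
Per librarian: l1:✗  l2:✓  l3:✓
l1 has no witness among its shelved-volumes.

False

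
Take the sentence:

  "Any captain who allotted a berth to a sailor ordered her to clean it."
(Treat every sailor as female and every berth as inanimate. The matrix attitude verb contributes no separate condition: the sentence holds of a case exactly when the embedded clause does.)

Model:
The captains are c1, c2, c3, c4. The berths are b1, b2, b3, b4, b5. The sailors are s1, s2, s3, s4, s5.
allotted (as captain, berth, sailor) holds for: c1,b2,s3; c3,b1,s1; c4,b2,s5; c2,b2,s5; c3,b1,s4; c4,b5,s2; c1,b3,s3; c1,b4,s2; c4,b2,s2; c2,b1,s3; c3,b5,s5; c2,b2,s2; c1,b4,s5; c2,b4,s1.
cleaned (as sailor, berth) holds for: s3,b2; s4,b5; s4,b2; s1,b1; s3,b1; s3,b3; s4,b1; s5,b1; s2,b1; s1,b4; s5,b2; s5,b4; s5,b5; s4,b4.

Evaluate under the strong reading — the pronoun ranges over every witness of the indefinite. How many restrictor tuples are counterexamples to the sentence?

"her" takes "a sailor" as antecedent and "it" takes "a berth"; both are donkey pronouns co-varying with the restrictor.
Strong reading: for every (c,b,s) with allotted(c,b,s), cleaned(s,b).
Restrictor triples: (c1,b2,s3)→cleaned(s3,b2) ✓  (c1,b3,s3)→cleaned(s3,b3) ✓  (c1,b4,s2)→cleaned(s2,b4) ✗  (c1,b4,s5)→cleaned(s5,b4) ✓  (c2,b1,s3)→cleaned(s3,b1) ✓  (c2,b2,s2)→cleaned(s2,b2) ✗  (c2,b2,s5)→cleaned(s5,b2) ✓  (c2,b4,s1)→cleaned(s1,b4) ✓  (c3,b1,s1)→cleaned(s1,b1) ✓  (c3,b1,s4)→cleaned(s4,b1) ✓  (c3,b5,s5)→cleaned(s5,b5) ✓  (c4,b2,s2)→cleaned(s2,b2) ✗  (c4,b2,s5)→cleaned(s5,b2) ✓  (c4,b5,s2)→cleaned(s2,b5) ✗
Counterexamples (restrictor triples failing the scope): 4.

4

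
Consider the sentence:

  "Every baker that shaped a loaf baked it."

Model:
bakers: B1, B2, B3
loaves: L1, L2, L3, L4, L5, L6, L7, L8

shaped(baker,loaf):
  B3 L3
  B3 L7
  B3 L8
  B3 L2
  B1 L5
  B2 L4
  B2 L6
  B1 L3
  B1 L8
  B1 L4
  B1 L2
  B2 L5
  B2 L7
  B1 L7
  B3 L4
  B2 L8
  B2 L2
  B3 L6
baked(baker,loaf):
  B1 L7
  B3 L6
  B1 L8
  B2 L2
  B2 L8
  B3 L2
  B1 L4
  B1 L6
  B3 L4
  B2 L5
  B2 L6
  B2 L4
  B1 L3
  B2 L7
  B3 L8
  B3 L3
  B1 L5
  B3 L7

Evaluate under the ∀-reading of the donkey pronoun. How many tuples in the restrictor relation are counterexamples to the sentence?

"it" takes "a loaf" as antecedent — a donkey pronoun bound across the clause boundary.
Strong reading: for every (b,l) with shaped(b,l), baked(b,l).
Restrictor pairs: (B1,L2) ✗  (B1,L3) ✓  (B1,L4) ✓  (B1,L5) ✓  (B1,L7) ✓  (B1,L8) ✓  (B2,L2) ✓  (B2,L4) ✓  (B2,L5) ✓  (B2,L6) ✓  (B2,L7) ✓  (B2,L8) ✓  (B3,L2) ✓  (B3,L3) ✓  (B3,L4) ✓  (B3,L6) ✓  (B3,L7) ✓  (B3,L8) ✓
Counterexamples (restrictor pairs failing the scope): 1.

1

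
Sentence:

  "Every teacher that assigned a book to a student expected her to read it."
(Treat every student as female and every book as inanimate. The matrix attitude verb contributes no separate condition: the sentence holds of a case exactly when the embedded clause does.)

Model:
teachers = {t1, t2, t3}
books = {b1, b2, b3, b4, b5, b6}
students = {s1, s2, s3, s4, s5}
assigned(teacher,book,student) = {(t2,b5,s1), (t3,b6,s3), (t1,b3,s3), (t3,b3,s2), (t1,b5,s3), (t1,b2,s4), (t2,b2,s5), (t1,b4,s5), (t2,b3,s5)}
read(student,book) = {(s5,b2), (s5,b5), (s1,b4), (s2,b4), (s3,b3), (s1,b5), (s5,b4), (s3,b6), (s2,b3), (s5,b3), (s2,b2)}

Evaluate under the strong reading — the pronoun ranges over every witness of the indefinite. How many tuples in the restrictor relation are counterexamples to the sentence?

2

"her" takes "a student" as antecedent and "it" takes "a book"; both are donkey pronouns co-varying with the restrictor.
Strong reading: for every (t,b,s) with assigned(t,b,s), read(s,b).
Restrictor triples: (t1,b2,s4)→read(s4,b2) ✗  (t1,b3,s3)→read(s3,b3) ✓  (t1,b4,s5)→read(s5,b4) ✓  (t1,b5,s3)→read(s3,b5) ✗  (t2,b2,s5)→read(s5,b2) ✓  (t2,b3,s5)→read(s5,b3) ✓  (t2,b5,s1)→read(s1,b5) ✓  (t3,b3,s2)→read(s2,b3) ✓  (t3,b6,s3)→read(s3,b6) ✓
Counterexamples (restrictor triples failing the scope): 2.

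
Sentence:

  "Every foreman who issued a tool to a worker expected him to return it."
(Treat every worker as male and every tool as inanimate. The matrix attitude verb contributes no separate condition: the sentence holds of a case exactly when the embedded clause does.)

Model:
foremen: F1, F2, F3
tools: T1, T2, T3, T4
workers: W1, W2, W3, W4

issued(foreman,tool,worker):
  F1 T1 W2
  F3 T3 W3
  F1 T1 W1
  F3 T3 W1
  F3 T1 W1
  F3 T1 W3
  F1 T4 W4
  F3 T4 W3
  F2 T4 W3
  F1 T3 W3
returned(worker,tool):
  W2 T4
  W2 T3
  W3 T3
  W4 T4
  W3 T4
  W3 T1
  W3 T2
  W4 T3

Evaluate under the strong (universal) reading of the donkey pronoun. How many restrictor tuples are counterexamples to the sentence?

"him" takes "a worker" as antecedent and "it" takes "a tool"; both are donkey pronouns co-varying with the restrictor.
Strong reading: for every (f,t,w) with issued(f,t,w), returned(w,t).
Restrictor triples: (F1,T1,W1)→returned(W1,T1) ✗  (F1,T1,W2)→returned(W2,T1) ✗  (F1,T3,W3)→returned(W3,T3) ✓  (F1,T4,W4)→returned(W4,T4) ✓  (F2,T4,W3)→returned(W3,T4) ✓  (F3,T1,W1)→returned(W1,T1) ✗  (F3,T1,W3)→returned(W3,T1) ✓  (F3,T3,W1)→returned(W1,T3) ✗  (F3,T3,W3)→returned(W3,T3) ✓  (F3,T4,W3)→returned(W3,T4) ✓
Counterexamples (restrictor triples failing the scope): 4.

4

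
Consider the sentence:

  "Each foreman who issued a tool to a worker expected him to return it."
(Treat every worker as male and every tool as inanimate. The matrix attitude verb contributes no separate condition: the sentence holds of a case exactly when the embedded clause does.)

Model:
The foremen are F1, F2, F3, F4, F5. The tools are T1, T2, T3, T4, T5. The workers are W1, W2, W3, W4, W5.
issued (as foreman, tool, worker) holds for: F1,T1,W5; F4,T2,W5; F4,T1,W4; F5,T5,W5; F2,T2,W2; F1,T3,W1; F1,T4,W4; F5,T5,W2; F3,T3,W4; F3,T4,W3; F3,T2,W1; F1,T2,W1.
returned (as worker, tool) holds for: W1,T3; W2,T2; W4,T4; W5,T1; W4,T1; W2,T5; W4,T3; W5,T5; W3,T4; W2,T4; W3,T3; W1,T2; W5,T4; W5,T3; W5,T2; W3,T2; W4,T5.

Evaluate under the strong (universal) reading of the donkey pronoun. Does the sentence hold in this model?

"him" takes "a worker" as antecedent and "it" takes "a tool"; both are donkey pronouns co-varying with the restrictor.
Strong reading: for every (f,t,w) with issued(f,t,w), returned(w,t).
Restrictor triples: (F1,T1,W5)→returned(W5,T1) ✓  (F1,T2,W1)→returned(W1,T2) ✓  (F1,T3,W1)→returned(W1,T3) ✓  (F1,T4,W4)→returned(W4,T4) ✓  (F2,T2,W2)→returned(W2,T2) ✓  (F3,T2,W1)→returned(W1,T2) ✓  (F3,T3,W4)→returned(W4,T3) ✓  (F3,T4,W3)→returned(W3,T4) ✓  (F4,T1,W4)→returned(W4,T1) ✓  (F4,T2,W5)→returned(W5,T2) ✓  (F5,T5,W2)→returned(W2,T5) ✓  (F5,T5,W5)→returned(W5,T5) ✓
Every restrictor triple satisfies the scope.

True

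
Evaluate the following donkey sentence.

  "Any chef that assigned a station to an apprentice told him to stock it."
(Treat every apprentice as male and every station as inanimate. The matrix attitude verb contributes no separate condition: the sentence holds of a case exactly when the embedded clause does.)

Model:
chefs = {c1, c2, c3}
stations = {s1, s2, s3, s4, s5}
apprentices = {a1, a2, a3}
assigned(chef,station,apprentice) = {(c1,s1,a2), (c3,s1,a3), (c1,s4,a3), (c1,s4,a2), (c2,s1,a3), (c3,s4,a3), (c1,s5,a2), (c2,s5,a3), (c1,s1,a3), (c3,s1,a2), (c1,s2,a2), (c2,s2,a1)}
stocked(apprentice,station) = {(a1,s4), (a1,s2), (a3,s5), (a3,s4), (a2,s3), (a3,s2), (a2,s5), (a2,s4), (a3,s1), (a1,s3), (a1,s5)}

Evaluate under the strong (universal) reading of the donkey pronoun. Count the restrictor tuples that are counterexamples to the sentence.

3

"him" takes "an apprentice" as antecedent and "it" takes "a station"; both are donkey pronouns co-varying with the restrictor.
Strong reading: for every (c,s,a) with assigned(c,s,a), stocked(a,s).
Restrictor triples: (c1,s1,a2)→stocked(a2,s1) ✗  (c1,s1,a3)→stocked(a3,s1) ✓  (c1,s2,a2)→stocked(a2,s2) ✗  (c1,s4,a2)→stocked(a2,s4) ✓  (c1,s4,a3)→stocked(a3,s4) ✓  (c1,s5,a2)→stocked(a2,s5) ✓  (c2,s1,a3)→stocked(a3,s1) ✓  (c2,s2,a1)→stocked(a1,s2) ✓  (c2,s5,a3)→stocked(a3,s5) ✓  (c3,s1,a2)→stocked(a2,s1) ✗  (c3,s1,a3)→stocked(a3,s1) ✓  (c3,s4,a3)→stocked(a3,s4) ✓
Counterexamples (restrictor triples failing the scope): 3.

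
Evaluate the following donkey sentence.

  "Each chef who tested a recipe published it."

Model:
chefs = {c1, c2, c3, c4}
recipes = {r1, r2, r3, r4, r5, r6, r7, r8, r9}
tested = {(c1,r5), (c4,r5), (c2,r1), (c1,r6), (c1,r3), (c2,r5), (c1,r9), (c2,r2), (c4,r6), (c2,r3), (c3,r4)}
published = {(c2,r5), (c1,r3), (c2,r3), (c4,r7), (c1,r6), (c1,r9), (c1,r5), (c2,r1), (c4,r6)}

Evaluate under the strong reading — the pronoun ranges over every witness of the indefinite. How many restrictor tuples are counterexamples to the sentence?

"it" takes "a recipe" as antecedent — a donkey pronoun bound across the clause boundary.
Strong reading: for every (c,r) with tested(c,r), published(c,r).
Restrictor pairs: (c1,r3) ✓  (c1,r5) ✓  (c1,r6) ✓  (c1,r9) ✓  (c2,r1) ✓  (c2,r2) ✗  (c2,r3) ✓  (c2,r5) ✓  (c3,r4) ✗  (c4,r5) ✗  (c4,r6) ✓
Counterexamples (restrictor pairs failing the scope): 3.

3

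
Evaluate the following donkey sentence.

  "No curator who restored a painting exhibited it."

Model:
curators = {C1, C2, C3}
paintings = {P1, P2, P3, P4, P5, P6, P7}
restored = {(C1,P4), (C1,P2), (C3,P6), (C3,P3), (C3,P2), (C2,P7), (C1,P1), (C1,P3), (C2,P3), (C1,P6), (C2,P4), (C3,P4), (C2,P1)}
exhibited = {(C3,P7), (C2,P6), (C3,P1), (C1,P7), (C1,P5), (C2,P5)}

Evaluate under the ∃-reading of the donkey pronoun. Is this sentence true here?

"it" takes "a painting" as antecedent — a donkey pronoun bound across the clause boundary.
Truth condition: for no (c,p) with restored(c,p) does exhibited(c,p) hold.
Restrictor pairs — does the scope hold? (C1,P1):fails  (C1,P2):fails  (C1,P3):fails  (C1,P4):fails  (C1,P6):fails  (C2,P1):fails  (C2,P3):fails  (C2,P4):fails  (C2,P7):fails  (C3,P2):fails  (C3,P3):fails  (C3,P4):fails  (C3,P6):fails
Scope holds for no restrictor pair, so the sentence is true.

True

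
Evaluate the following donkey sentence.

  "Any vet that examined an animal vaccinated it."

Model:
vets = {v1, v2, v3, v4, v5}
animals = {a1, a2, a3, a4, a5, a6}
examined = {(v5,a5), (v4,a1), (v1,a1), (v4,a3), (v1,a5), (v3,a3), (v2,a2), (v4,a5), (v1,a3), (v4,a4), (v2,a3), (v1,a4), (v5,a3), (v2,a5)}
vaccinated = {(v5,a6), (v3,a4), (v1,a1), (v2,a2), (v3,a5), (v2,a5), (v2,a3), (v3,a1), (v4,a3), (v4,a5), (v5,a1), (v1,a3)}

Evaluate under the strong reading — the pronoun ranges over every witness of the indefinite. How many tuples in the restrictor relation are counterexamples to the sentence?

7

"it" takes "an animal" as antecedent — a donkey pronoun bound across the clause boundary.
Strong reading: for every (v,a) with examined(v,a), vaccinated(v,a).
Restrictor pairs: (v1,a1) ✓  (v1,a3) ✓  (v1,a4) ✗  (v1,a5) ✗  (v2,a2) ✓  (v2,a3) ✓  (v2,a5) ✓  (v3,a3) ✗  (v4,a1) ✗  (v4,a3) ✓  (v4,a4) ✗  (v4,a5) ✓  (v5,a3) ✗  (v5,a5) ✗
Counterexamples (restrictor pairs failing the scope): 7.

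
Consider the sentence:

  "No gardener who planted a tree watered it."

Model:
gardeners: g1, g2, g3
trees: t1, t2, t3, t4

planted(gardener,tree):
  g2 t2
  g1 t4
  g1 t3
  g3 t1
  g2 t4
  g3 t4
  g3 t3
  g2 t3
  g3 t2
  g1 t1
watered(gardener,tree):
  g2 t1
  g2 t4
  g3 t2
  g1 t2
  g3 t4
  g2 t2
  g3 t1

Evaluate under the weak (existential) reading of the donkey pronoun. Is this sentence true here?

False

"it" takes "a tree" as antecedent — a donkey pronoun bound across the clause boundary.
Truth condition: for no (g,t) with planted(g,t) does watered(g,t) hold.
Restrictor pairs — does the scope hold? (g1,t1):fails  (g1,t3):fails  (g1,t4):fails  (g2,t2):holds  (g2,t3):fails  (g2,t4):holds  (g3,t1):holds  (g3,t2):holds  (g3,t3):fails  (g3,t4):holds
Scope holds for 5 pair(s), so the sentence is false.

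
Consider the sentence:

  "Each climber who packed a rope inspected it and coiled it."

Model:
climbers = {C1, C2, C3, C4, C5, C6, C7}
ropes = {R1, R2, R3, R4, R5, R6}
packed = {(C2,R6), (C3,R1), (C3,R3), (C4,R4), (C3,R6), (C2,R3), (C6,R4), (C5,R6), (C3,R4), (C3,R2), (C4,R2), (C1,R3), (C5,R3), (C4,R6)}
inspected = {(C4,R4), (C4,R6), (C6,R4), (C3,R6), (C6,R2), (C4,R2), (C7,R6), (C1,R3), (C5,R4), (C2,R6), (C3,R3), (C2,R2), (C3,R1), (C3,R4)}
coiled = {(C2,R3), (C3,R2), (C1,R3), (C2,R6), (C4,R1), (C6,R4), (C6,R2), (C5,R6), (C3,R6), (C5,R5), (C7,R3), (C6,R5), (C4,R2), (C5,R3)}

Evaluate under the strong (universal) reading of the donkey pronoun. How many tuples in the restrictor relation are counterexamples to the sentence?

9

"it" takes "a rope" as antecedent — a donkey pronoun bound across the clause boundary.
Strong reading: for every (c,r) with packed(c,r), inspected(c,r) ∧ coiled(c,r).
Restrictor pairs: (C1,R3) ✓  (C2,R3) ✗  (C2,R6) ✓  (C3,R1) ✗  (C3,R2) ✗  (C3,R3) ✗  (C3,R4) ✗  (C3,R6) ✓  (C4,R2) ✓  (C4,R4) ✗  (C4,R6) ✗  (C5,R3) ✗  (C5,R6) ✗  (C6,R4) ✓
Counterexamples (restrictor pairs failing the scope): 9.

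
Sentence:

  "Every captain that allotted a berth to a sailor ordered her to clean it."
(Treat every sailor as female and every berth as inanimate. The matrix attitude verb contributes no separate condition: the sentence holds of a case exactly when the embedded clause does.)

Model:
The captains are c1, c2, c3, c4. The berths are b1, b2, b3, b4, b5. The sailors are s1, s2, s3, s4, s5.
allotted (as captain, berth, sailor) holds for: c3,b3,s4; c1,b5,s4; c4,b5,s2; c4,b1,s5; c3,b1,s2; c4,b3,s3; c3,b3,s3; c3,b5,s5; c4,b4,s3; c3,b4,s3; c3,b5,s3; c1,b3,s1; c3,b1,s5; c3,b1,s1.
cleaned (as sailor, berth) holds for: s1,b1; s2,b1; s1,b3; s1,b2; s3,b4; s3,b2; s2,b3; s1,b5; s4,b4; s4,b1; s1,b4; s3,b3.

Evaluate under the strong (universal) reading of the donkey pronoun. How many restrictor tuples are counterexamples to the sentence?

7

"her" takes "a sailor" as antecedent and "it" takes "a berth"; both are donkey pronouns co-varying with the restrictor.
Strong reading: for every (c,b,s) with allotted(c,b,s), cleaned(s,b).
Restrictor triples: (c1,b3,s1)→cleaned(s1,b3) ✓  (c1,b5,s4)→cleaned(s4,b5) ✗  (c3,b1,s1)→cleaned(s1,b1) ✓  (c3,b1,s2)→cleaned(s2,b1) ✓  (c3,b1,s5)→cleaned(s5,b1) ✗  (c3,b3,s3)→cleaned(s3,b3) ✓  (c3,b3,s4)→cleaned(s4,b3) ✗  (c3,b4,s3)→cleaned(s3,b4) ✓  (c3,b5,s3)→cleaned(s3,b5) ✗  (c3,b5,s5)→cleaned(s5,b5) ✗  (c4,b1,s5)→cleaned(s5,b1) ✗  (c4,b3,s3)→cleaned(s3,b3) ✓  (c4,b4,s3)→cleaned(s3,b4) ✓  (c4,b5,s2)→cleaned(s2,b5) ✗
Counterexamples (restrictor triples failing the scope): 7.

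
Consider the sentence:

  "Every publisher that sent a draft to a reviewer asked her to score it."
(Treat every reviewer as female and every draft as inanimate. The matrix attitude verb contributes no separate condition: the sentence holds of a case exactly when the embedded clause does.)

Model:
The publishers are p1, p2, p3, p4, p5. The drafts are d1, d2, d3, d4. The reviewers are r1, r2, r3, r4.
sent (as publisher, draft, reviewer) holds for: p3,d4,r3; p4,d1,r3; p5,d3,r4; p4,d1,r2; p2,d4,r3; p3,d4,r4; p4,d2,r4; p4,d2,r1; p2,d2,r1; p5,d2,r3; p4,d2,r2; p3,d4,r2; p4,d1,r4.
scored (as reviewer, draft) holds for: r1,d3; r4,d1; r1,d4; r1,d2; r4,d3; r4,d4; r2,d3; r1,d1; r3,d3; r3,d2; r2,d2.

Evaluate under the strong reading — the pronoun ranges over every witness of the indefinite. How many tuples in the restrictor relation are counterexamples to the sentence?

"her" takes "a reviewer" as antecedent and "it" takes "a draft"; both are donkey pronouns co-varying with the restrictor.
Strong reading: for every (p,d,r) with sent(p,d,r), scored(r,d).
Restrictor triples: (p2,d2,r1)→scored(r1,d2) ✓  (p2,d4,r3)→scored(r3,d4) ✗  (p3,d4,r2)→scored(r2,d4) ✗  (p3,d4,r3)→scored(r3,d4) ✗  (p3,d4,r4)→scored(r4,d4) ✓  (p4,d1,r2)→scored(r2,d1) ✗  (p4,d1,r3)→scored(r3,d1) ✗  (p4,d1,r4)→scored(r4,d1) ✓  (p4,d2,r1)→scored(r1,d2) ✓  (p4,d2,r2)→scored(r2,d2) ✓  (p4,d2,r4)→scored(r4,d2) ✗  (p5,d2,r3)→scored(r3,d2) ✓  (p5,d3,r4)→scored(r4,d3) ✓
Counterexamples (restrictor triples failing the scope): 6.

6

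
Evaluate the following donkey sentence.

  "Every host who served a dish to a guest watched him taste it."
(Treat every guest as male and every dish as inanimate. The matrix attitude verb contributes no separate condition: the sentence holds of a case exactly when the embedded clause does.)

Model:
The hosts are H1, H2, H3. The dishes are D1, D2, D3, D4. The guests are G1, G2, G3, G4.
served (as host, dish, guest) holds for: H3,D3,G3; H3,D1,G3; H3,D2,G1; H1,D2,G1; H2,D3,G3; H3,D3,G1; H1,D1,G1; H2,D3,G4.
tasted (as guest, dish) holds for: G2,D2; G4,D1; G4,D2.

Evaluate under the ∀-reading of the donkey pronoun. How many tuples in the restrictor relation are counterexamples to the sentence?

"him" takes "a guest" as antecedent and "it" takes "a dish"; both are donkey pronouns co-varying with the restrictor.
Strong reading: for every (h,d,g) with served(h,d,g), tasted(g,d).
Restrictor triples: (H1,D1,G1)→tasted(G1,D1) ✗  (H1,D2,G1)→tasted(G1,D2) ✗  (H2,D3,G3)→tasted(G3,D3) ✗  (H2,D3,G4)→tasted(G4,D3) ✗  (H3,D1,G3)→tasted(G3,D1) ✗  (H3,D2,G1)→tasted(G1,D2) ✗  (H3,D3,G1)→tasted(G1,D3) ✗  (H3,D3,G3)→tasted(G3,D3) ✗
Counterexamples (restrictor triples failing the scope): 8.

8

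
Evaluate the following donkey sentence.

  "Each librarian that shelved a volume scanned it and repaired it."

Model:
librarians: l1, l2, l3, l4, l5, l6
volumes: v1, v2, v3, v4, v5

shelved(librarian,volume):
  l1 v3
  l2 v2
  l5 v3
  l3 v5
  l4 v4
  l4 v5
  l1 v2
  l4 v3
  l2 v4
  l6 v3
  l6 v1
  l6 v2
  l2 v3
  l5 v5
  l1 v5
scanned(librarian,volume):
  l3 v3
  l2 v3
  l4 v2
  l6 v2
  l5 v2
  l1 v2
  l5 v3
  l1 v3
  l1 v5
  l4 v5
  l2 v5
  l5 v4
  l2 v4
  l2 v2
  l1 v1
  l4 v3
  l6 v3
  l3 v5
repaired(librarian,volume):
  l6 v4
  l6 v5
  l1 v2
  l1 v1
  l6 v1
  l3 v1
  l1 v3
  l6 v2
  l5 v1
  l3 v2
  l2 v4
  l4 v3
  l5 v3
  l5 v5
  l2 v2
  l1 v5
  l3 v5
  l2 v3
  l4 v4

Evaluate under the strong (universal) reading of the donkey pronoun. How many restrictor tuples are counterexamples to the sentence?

"it" takes "a volume" as antecedent — a donkey pronoun bound across the clause boundary.
Strong reading: for every (l,v) with shelved(l,v), scanned(l,v) ∧ repaired(l,v).
Restrictor pairs: (l1,v2) ✓  (l1,v3) ✓  (l1,v5) ✓  (l2,v2) ✓  (l2,v3) ✓  (l2,v4) ✓  (l3,v5) ✓  (l4,v3) ✓  (l4,v4) ✗  (l4,v5) ✗  (l5,v3) ✓  (l5,v5) ✗  (l6,v1) ✗  (l6,v2) ✓  (l6,v3) ✗
Counterexamples (restrictor pairs failing the scope): 5.

5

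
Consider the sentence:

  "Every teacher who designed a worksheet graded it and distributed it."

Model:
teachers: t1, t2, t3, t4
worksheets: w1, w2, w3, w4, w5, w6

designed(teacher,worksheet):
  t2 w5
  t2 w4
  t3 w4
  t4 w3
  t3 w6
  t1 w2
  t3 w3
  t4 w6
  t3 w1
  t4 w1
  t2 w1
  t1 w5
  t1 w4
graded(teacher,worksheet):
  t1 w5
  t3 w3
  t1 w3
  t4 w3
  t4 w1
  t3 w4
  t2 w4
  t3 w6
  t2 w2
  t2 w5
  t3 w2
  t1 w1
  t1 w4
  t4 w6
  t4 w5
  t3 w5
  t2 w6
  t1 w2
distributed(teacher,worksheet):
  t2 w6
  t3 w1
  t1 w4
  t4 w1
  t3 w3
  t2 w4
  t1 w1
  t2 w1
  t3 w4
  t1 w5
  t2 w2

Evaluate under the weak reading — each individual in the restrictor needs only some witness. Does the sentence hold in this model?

"it" takes "a worksheet" as antecedent — a donkey pronoun bound across the clause boundary.
Weak reading: every teacher t with some designed-worksheet has at least one designed-worksheet w such that graded(t,w) ∧ distributed(t,w).
Per teacher: t1:✓  t2:✓  t3:✓  t4:✓
Every teacher in the restrictor has a witness.

True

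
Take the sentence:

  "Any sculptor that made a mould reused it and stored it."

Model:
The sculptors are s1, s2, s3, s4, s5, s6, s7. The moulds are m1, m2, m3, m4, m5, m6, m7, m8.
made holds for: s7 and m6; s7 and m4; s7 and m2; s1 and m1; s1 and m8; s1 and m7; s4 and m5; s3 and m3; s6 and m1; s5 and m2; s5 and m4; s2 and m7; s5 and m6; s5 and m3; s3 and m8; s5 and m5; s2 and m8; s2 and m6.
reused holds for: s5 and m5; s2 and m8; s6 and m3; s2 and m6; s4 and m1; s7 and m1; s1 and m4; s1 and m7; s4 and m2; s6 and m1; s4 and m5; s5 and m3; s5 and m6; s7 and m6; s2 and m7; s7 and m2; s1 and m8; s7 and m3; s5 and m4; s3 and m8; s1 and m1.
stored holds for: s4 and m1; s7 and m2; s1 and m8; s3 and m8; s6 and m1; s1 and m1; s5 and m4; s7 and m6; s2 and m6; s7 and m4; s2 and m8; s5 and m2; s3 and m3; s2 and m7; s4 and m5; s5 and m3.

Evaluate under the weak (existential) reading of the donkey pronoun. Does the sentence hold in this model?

"it" takes "a mould" as antecedent — a donkey pronoun bound across the clause boundary.
Weak reading: every sculptor s with some made-mould has at least one made-mould m such that reused(s,m) ∧ stored(s,m).
Per sculptor: s1:✓  s2:✓  s3:✓  s4:✓  s5:✓  s6:✓  s7:✓
Every sculptor in the restrictor has a witness.

True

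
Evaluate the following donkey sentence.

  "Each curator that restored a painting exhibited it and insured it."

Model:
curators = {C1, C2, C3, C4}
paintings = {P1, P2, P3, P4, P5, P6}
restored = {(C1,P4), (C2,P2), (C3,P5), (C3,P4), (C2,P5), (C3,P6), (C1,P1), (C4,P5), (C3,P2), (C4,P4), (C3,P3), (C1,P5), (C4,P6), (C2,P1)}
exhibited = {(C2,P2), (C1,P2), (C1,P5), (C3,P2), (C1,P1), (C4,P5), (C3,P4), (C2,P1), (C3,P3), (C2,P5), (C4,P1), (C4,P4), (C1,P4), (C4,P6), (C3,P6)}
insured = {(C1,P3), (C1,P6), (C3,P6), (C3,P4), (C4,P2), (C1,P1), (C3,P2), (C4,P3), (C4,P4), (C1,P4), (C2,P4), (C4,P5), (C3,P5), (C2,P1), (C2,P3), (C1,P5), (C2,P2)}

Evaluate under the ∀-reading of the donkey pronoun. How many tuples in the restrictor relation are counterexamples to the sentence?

"it" takes "a painting" as antecedent — a donkey pronoun bound across the clause boundary.
Strong reading: for every (c,p) with restored(c,p), exhibited(c,p) ∧ insured(c,p).
Restrictor pairs: (C1,P1) ✓  (C1,P4) ✓  (C1,P5) ✓  (C2,P1) ✓  (C2,P2) ✓  (C2,P5) ✗  (C3,P2) ✓  (C3,P3) ✗  (C3,P4) ✓  (C3,P5) ✗  (C3,P6) ✓  (C4,P4) ✓  (C4,P5) ✓  (C4,P6) ✗
Counterexamples (restrictor pairs failing the scope): 4.

4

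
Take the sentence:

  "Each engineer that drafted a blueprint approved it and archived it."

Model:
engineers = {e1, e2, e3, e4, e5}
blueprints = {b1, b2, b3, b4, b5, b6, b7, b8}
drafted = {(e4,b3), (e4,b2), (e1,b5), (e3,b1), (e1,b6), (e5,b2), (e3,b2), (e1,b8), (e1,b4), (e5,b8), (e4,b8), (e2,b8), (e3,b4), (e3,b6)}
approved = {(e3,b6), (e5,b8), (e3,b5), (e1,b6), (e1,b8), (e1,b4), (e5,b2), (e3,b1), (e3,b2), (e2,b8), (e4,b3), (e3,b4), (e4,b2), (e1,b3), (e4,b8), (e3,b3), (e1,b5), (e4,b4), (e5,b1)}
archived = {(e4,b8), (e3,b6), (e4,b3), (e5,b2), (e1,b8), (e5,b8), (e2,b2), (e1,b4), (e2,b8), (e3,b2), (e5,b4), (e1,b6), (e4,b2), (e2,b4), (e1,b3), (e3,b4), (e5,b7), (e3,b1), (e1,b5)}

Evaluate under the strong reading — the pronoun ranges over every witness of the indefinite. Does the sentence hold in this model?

True

"it" takes "a blueprint" as antecedent — a donkey pronoun bound across the clause boundary.
Strong reading: for every (e,b) with drafted(e,b), approved(e,b) ∧ archived(e,b).
Restrictor pairs: (e1,b4) ✓  (e1,b5) ✓  (e1,b6) ✓  (e1,b8) ✓  (e2,b8) ✓  (e3,b1) ✓  (e3,b2) ✓  (e3,b4) ✓  (e3,b6) ✓  (e4,b2) ✓  (e4,b3) ✓  (e4,b8) ✓  (e5,b2) ✓  (e5,b8) ✓
Every restrictor pair satisfies the scope.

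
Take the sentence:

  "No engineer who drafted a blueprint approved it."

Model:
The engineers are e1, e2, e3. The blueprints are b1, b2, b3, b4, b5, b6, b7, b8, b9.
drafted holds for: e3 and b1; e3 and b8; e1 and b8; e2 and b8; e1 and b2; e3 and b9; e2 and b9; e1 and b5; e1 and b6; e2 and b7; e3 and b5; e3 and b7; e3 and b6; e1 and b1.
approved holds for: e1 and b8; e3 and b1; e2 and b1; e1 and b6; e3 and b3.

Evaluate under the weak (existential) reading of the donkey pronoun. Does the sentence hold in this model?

"it" takes "a blueprint" as antecedent — a donkey pronoun bound across the clause boundary.
Truth condition: for no (e,b) with drafted(e,b) does approved(e,b) hold.
Restrictor pairs — does the scope hold? (e1,b1):fails  (e1,b2):fails  (e1,b5):fails  (e1,b6):holds  (e1,b8):holds  (e2,b7):fails  (e2,b8):fails  (e2,b9):fails  (e3,b1):holds  (e3,b5):fails  (e3,b6):fails  (e3,b7):fails  (e3,b8):fails  (e3,b9):fails
Scope holds for 3 pair(s), so the sentence is false.

False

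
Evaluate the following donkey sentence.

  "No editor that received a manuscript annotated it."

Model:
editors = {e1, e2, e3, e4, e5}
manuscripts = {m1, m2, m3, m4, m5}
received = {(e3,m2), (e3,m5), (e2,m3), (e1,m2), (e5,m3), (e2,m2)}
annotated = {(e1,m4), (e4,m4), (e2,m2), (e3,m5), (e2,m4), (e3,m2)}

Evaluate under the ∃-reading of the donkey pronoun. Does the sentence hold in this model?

False

"it" takes "a manuscript" as antecedent — a donkey pronoun bound across the clause boundary.
Truth condition: for no (e,m) with received(e,m) does annotated(e,m) hold.
Restrictor pairs — does the scope hold? (e1,m2):fails  (e2,m2):holds  (e2,m3):fails  (e3,m2):holds  (e3,m5):holds  (e5,m3):fails
Scope holds for 3 pair(s), so the sentence is false.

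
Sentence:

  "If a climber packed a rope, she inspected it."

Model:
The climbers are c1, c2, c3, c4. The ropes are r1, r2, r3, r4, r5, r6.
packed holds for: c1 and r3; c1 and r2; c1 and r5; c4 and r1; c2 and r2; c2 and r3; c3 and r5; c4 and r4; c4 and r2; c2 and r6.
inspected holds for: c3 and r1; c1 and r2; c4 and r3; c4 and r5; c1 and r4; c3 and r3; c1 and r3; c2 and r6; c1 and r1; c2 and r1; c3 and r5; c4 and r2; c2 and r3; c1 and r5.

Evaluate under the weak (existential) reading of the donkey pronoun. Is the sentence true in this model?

"it" takes "a rope" as antecedent — a donkey pronoun bound across the clause boundary.
Weak reading: every climber c with some packed-rope has at least one packed-rope r such that inspected(c,r).
Per climber: c1:✓  c2:✓  c3:✓  c4:✓
Every climber in the restrictor has a witness.

True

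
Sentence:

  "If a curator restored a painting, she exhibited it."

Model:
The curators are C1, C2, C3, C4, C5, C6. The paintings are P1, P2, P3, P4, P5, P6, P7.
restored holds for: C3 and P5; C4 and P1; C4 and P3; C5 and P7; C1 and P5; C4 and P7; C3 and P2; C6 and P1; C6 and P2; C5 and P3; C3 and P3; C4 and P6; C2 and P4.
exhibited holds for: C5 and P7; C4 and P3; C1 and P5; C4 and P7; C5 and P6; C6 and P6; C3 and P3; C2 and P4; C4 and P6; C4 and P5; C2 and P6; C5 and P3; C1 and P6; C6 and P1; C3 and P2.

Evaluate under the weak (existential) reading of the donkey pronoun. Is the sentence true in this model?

True

"it" takes "a painting" as antecedent — a donkey pronoun bound across the clause boundary.
Weak reading: every curator c with some restored-painting has at least one restored-painting p such that exhibited(c,p).
Per curator: C1:✓  C2:✓  C3:✓  C4:✓  C5:✓  C6:✓
Every curator in the restrictor has a witness.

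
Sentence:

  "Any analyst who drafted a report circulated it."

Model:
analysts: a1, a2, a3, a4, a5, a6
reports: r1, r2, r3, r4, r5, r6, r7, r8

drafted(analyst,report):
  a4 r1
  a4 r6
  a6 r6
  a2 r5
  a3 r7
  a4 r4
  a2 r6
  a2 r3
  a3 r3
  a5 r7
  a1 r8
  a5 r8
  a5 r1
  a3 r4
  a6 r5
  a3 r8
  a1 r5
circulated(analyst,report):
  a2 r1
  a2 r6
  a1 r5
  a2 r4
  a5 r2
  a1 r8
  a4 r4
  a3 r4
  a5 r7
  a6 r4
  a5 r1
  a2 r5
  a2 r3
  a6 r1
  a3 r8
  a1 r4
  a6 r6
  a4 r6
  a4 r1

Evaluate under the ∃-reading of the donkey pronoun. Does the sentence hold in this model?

"it" takes "a report" as antecedent — a donkey pronoun bound across the clause boundary.
Weak reading: every analyst a with some drafted-report has at least one drafted-report r such that circulated(a,r).
Per analyst: a1:✓  a2:✓  a3:✓  a4:✓  a5:✓  a6:✓
Every analyst in the restrictor has a witness.

True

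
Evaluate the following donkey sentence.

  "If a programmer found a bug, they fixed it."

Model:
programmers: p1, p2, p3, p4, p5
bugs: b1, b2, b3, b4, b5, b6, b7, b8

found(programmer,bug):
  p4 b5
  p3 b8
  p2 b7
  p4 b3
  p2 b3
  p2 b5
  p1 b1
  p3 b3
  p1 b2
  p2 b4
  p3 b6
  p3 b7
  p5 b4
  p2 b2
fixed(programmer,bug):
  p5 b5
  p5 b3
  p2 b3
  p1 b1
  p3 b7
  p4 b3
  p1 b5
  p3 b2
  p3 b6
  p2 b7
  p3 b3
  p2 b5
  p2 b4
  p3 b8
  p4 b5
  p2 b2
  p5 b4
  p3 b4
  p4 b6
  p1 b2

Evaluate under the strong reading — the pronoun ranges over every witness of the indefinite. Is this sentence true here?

True

"it" takes "a bug" as antecedent — a donkey pronoun bound across the clause boundary.
Strong reading: for every (p,b) with found(p,b), fixed(p,b).
Restrictor pairs: (p1,b1) ✓  (p1,b2) ✓  (p2,b2) ✓  (p2,b3) ✓  (p2,b4) ✓  (p2,b5) ✓  (p2,b7) ✓  (p3,b3) ✓  (p3,b6) ✓  (p3,b7) ✓  (p3,b8) ✓  (p4,b3) ✓  (p4,b5) ✓  (p5,b4) ✓
Every restrictor pair satisfies the scope.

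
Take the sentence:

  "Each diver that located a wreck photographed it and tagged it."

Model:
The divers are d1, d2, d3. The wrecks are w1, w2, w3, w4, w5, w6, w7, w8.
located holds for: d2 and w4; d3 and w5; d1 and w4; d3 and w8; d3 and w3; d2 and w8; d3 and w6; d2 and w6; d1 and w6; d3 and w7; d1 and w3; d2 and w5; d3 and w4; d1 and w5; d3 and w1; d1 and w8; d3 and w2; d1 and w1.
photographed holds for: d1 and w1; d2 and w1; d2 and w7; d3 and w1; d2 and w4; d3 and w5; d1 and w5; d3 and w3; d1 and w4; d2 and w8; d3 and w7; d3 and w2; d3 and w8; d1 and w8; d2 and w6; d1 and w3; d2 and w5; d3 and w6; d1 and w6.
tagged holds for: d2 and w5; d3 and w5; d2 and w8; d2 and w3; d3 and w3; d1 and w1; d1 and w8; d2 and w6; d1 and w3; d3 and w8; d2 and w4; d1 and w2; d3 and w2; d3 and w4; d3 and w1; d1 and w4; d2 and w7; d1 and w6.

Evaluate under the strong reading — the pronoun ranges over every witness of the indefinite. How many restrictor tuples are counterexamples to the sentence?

4

"it" takes "a wreck" as antecedent — a donkey pronoun bound across the clause boundary.
Strong reading: for every (d,w) with located(d,w), photographed(d,w) ∧ tagged(d,w).
Restrictor pairs: (d1,w1) ✓  (d1,w3) ✓  (d1,w4) ✓  (d1,w5) ✗  (d1,w6) ✓  (d1,w8) ✓  (d2,w4) ✓  (d2,w5) ✓  (d2,w6) ✓  (d2,w8) ✓  (d3,w1) ✓  (d3,w2) ✓  (d3,w3) ✓  (d3,w4) ✗  (d3,w5) ✓  (d3,w6) ✗  (d3,w7) ✗  (d3,w8) ✓
Counterexamples (restrictor pairs failing the scope): 4.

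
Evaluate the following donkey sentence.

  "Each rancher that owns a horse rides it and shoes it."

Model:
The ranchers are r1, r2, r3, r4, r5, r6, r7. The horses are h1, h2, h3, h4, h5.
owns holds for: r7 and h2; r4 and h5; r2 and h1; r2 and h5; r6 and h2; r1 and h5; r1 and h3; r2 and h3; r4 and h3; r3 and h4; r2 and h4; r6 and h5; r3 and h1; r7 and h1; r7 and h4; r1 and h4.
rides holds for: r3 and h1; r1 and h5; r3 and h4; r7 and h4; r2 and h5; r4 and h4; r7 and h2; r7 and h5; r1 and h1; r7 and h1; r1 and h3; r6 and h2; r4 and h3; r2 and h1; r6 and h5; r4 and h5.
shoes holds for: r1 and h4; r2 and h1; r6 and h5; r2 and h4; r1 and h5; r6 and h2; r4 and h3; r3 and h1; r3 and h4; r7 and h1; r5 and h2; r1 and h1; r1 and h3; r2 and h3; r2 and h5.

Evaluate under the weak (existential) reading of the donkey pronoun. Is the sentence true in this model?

"it" takes "a horse" as antecedent — a donkey pronoun bound across the clause boundary.
Weak reading: every rancher r with some owns-horse has at least one owns-horse h such that rides(r,h) ∧ shoes(r,h).
Per rancher: r1:✓  r2:✓  r3:✓  r4:✓  r6:✓  r7:✓
Every rancher in the restrictor has a witness.

True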